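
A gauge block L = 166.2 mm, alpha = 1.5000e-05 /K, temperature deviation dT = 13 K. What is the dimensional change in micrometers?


dL = L * alpha * dT
= 166.2 * 1.5000e-05 * 13
= 0.0324090 mm
dL_um = 0.0324090 * 1000 = 32.4090 um

32.4090


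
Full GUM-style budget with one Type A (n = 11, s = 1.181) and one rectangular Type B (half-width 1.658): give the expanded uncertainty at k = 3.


u_A = s / sqrt(n) = 1.181 / sqrt(11) = 0.3560849
u_B = half_width / sqrt(3) = 1.658 / sqrt(3) = 0.95724675
uc = sqrt(u_A^2 + u_B^2) = sqrt(0.3560849^2 + 0.95724675^2) = 1.0213314
U = k * uc = 3 * 1.0213314
U = 3.0640

3.0640


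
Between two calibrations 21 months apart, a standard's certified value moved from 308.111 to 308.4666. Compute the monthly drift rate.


rate = (v2 - v1) / months
= (308.4666 - 308.111) / 21
= 0.3556 / 21
= 0.0169

0.0169


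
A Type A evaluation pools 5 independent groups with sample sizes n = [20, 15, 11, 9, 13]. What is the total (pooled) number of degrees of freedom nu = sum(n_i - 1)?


nu = sum_i (n_i - 1)
nu = ((20 - 1) + (15 - 1) + (11 - 1) + (9 - 1) + (13 - 1))
nu = 19 + 14 + 10 + 8 + 12
nu = 63

63


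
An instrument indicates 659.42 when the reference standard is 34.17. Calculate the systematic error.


Systematic error = measured - true
= 659.42 - 34.17
= 625.2500

625.2500


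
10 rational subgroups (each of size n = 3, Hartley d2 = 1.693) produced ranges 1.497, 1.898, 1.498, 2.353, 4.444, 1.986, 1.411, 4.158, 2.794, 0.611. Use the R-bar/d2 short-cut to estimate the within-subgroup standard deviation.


R_bar = (1.497 + 1.898 + 1.498 + 2.353 + 4.444 + 1.986 + 1.411 + 4.158 + 2.794 + 0.611) / 10
R_bar = 22.65 / 10 = 2.265
sigma_hat = R_bar / d2 = 2.265 / 1.693 = 1.3379

1.3379


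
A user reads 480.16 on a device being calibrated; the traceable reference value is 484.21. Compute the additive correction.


Correction = standard - reading
= 484.21 - 480.16
= 4.0500

4.0500


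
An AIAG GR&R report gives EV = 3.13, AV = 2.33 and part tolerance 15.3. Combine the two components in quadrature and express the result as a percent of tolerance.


GRR = sqrt(EV^2 + AV^2) = sqrt(3.13^2 + 2.33^2) = 3.9020251
%GRR = GRR / tol * 100 = 3.9020251 / 15.3 * 100
%GRR = 25.5034

25.5034


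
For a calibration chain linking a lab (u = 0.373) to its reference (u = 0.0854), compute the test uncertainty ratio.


TUR = u_lab / u_ref
= 0.373 / 0.0854
= 4.3677

4.3677


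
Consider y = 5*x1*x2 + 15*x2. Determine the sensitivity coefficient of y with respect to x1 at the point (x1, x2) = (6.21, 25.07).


y = 5*x1*x2 + 15*x2
dy/dx1 = 5*x2
Evaluate at x2 = 25.07: c1 = 5 * 25.07
c1 = 125.3500

125.3500


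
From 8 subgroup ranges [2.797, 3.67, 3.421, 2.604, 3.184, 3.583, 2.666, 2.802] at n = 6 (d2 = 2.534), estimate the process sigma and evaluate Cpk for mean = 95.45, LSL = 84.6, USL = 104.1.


R_bar = (2.797 + 3.67 + 3.421 + 2.604 + 3.184 + 3.583 + 2.666 + 2.802) / 8 = 3.090875
sigma = R_bar / d2 = 3.090875 / 2.534 = 1.2197612
Cp = (USL - LSL)/(6*sigma) = (104.1 - 84.6)/(6*1.2197612) = 2.6645
Cpu = (104.1 - 95.45)/(3*1.2197612) = 2.3639
Cpl = (95.45 - 84.6)/(3*1.2197612) = 2.9651
Cpk = min(Cpu, Cpl) = 2.3639

2.3639


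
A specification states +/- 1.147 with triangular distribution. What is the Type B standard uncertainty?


u_B = half_width / sqrt(6)
u_B = 1.147 / 2.4494897
u_B = 0.4683

0.4683


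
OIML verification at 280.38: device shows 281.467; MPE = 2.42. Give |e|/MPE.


e = indication - reference = 281.467 - 280.38 = 1.0870
|e| = 1.0870
ratio = |e| / MPE = 1.0870 / 2.42
ratio = 0.4492

0.4492


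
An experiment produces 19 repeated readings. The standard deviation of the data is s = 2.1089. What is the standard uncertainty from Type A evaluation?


u_A = s / sqrt(n)
u_A = 2.1089 / sqrt(19)
u_A = 2.1089 / 4.3588989
u_A = 0.4838

0.4838


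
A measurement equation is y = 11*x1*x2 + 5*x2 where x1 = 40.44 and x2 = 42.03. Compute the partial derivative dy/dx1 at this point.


y = 11*x1*x2 + 5*x2
dy/dx1 = 11*x2
Evaluate at x2 = 42.03: c1 = 11 * 42.03
c1 = 462.3300

462.3300


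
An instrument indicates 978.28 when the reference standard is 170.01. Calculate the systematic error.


Systematic error = measured - true
= 978.28 - 170.01
= 808.2700

808.2700


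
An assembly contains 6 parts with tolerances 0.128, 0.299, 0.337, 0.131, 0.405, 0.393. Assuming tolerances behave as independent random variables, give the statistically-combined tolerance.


RSS = sqrt(0.128^2 + 0.299^2 + 0.337^2 + 0.131^2 + 0.405^2 + 0.393^2)
= sqrt(0.554989)
= 0.7450

0.7450


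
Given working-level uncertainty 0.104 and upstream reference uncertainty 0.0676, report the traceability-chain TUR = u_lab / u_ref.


TUR = u_lab / u_ref
= 0.104 / 0.0676
= 1.5385

1.5385


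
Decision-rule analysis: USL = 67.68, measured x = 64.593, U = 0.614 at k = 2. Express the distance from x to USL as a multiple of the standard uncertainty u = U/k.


u = U / k = 0.614 / 2 = 0.307
margin = |USL - x| = |67.68 - 64.593| = 3.087
z = margin / u = 3.087 / 0.307
z = 10.0554

10.0554


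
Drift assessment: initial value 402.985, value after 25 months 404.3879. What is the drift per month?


rate = (v2 - v1) / months
= (404.3879 - 402.985) / 25
= 1.4029 / 25
= 0.0561

0.0561


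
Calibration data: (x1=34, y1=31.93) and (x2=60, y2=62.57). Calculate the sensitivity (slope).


slope = (y2 - y1) / (x2 - x1)
= (62.57 - 31.93) / (60 - 34)
= 30.6400 / 26
= 1.1785

1.1785


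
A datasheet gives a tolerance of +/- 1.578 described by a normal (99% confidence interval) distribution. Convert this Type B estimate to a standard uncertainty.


u_B = half_width / 2.576
u_B = 1.578 / 2.576
u_B = 0.6126

0.6126


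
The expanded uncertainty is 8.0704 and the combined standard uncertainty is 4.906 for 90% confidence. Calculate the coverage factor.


k = U / uc
k = 8.0704 / 4.906
k = 1.645

1.645


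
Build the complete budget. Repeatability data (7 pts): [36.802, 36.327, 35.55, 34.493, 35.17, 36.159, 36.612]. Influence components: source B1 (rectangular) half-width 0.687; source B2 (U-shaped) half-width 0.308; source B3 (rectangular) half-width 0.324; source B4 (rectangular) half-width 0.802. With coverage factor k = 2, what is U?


mean = (36.802 + 36.327 + 35.55 + 34.493 + 35.17 + 36.159 + 36.612) / 7 = 35.87328571
s = sqrt(sum((x - mean)^2)/(n-1)) = 0.83666116
u_A = s / sqrt(n) = 0.83666116 / sqrt(7) = 0.31622819
u_B1 = 0.687 / sqrt(3) = 0.39663963
u_B2 = 0.308 / sqrt(2) = 0.21778889
u_B3 = 0.324 / sqrt(3) = 0.18706149
u_B4 = 0.802 / sqrt(3) = 0.46303492
uc = sqrt(0.31622819^2 + 0.39663963^2 + 0.21778889^2 + 0.18706149^2 + 0.46303492^2) = 0.74441158
U = k * uc = 2 * 0.74441158
U = 1.4888

1.4888


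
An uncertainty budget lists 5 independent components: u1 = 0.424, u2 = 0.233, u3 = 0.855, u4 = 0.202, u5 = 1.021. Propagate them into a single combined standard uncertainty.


uc = sqrt(0.424^2 + 0.233^2 + 0.855^2 + 0.202^2 + 1.021^2)
uc = sqrt(2.048335)
uc = 1.4312

1.4312


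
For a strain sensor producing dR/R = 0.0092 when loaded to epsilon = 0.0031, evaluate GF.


GF = (dR/R) / epsilon
= 0.0092 / 0.0031
= 2.9677

2.9677


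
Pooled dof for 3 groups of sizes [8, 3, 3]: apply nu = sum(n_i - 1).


nu = sum_i (n_i - 1)
nu = ((8 - 1) + (3 - 1) + (3 - 1))
nu = 7 + 2 + 2
nu = 11

11


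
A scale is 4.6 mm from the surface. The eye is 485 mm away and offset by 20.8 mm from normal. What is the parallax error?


error = h * offset / d
= 4.6 * 20.8 / 485
= 0.1973

0.1973


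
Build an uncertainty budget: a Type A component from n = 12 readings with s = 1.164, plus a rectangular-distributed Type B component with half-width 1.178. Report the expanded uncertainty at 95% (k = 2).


u_A = s / sqrt(n) = 1.164 / sqrt(12) = 0.33601786
u_B = half_width / sqrt(3) = 1.178 / sqrt(3) = 0.68011862
uc = sqrt(u_A^2 + u_B^2) = sqrt(0.33601786^2 + 0.68011862^2) = 0.75859695
U = k * uc = 2 * 0.75859695
U = 1.5172

1.5172


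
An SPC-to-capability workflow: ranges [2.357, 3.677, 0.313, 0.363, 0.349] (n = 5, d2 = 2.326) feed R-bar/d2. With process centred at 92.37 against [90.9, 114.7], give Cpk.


R_bar = (2.357 + 3.677 + 0.313 + 0.363 + 0.349) / 5 = 1.4118
sigma = R_bar / d2 = 1.4118 / 2.326 = 0.60696475
Cp = (USL - LSL)/(6*sigma) = (114.7 - 90.9)/(6*0.60696475) = 6.5353
Cpu = (114.7 - 92.37)/(3*0.60696475) = 12.2632
Cpl = (92.37 - 90.9)/(3*0.60696475) = 0.8073
Cpk = min(Cpu, Cpl) = 0.8073

0.8073


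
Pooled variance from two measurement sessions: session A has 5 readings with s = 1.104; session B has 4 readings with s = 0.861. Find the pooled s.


s_p = sqrt(((n1-1)*s1^2 + (n2-1)*s2^2) / (n1+n2-2))
numerator = (5-1)*1.104^2 + (4-1)*0.861^2 = 4.875264 + 2.223963 = 7.099227
denominator = 5 + 4 - 2 = 7
s_p^2 = 7.099227 / 7 = 1.0141753
s_p = sqrt(1.0141753) = 1.0071

1.0071


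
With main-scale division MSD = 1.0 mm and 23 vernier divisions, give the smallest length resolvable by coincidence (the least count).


LC = MSD / n_div
= 1.0 / 23
= 0.0435

0.0435


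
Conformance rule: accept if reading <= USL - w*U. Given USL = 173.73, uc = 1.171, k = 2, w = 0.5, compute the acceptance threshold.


U = k * uc = 2 * 1.171 = 2.342
guard band g = w * U = 0.5 * 2.342 = 1.171
AL = USL - g = 173.73 - 1.171
AL = 172.5590

172.5590


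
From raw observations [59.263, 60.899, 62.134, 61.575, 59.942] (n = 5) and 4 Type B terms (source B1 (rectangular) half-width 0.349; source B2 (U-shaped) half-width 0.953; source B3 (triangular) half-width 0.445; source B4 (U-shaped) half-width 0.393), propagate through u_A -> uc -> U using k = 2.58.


mean = (59.263 + 60.899 + 62.134 + 61.575 + 59.942) / 5 = 60.7626
s = sqrt(sum((x - mean)^2)/(n-1)) = 1.1706324
u_A = s / sqrt(n) = 1.1706324 / sqrt(5) = 0.52352272
u_B1 = 0.349 / sqrt(3) = 0.20149524
u_B2 = 0.953 / sqrt(2) = 0.67387276
u_B3 = 0.445 / sqrt(6) = 0.18167049
u_B4 = 0.393 / sqrt(2) = 0.27789297
uc = sqrt(0.52352272^2 + 0.20149524^2 + 0.67387276^2 + 0.18167049^2 + 0.27789297^2) = 0.93755508
U = k * uc = 2.58 * 0.93755508
U = 2.4189

2.4189


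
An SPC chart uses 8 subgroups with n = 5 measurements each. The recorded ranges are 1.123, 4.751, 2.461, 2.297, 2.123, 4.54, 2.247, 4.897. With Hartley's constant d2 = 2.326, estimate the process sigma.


R_bar = (1.123 + 4.751 + 2.461 + 2.297 + 2.123 + 4.54 + 2.247 + 4.897) / 8
R_bar = 24.439 / 8 = 3.054875
sigma_hat = R_bar / d2 = 3.054875 / 2.326 = 1.3134

1.3134


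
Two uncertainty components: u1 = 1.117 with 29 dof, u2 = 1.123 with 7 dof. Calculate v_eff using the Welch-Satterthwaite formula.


uc = sqrt(u1^2 + u2^2) = sqrt(1.117^2 + 1.123^2) = 1.5839249
v_eff = uc^4 / (u1^4/v1 + u2^4/v2)
= 1.5839249^4 / (1.117^4/29 + 1.123^4/7)
= 6.2941682 / 0.28088689
v_eff = 22.4082

22.4082


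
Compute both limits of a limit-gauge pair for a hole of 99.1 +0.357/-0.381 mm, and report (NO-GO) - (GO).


GO = nominal - lower_tol (smallest hole = maximum material condition)
GO = 99.1 - 0.381 = 98.719
NO-GO = nominal + upper_tol (largest hole = least material condition)
NO-GO = 99.1 + 0.357 = 99.457
spread = NO-GO - GO = 99.457 - 98.719 = 0.7380

0.7380


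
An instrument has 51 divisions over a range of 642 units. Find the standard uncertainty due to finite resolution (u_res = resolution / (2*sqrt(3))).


resolution = range / divisions
resolution = 642 / 51 = 12.588235
u_res = resolution / (2*sqrt(3))
u_res = 12.588235 / 3.4641016
u_res = 3.6339

3.6339


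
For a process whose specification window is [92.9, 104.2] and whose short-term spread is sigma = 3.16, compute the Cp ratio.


Cp = (USL - LSL) / (6 * sigma)
= (104.2 - 92.9) / (6 * 3.16)
= 11.3000 / 18.9600
= 0.5960

0.5960


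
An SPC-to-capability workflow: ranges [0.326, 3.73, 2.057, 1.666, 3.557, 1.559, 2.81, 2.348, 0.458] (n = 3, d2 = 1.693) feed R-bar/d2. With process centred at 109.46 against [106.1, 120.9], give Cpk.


R_bar = (0.326 + 3.73 + 2.057 + 1.666 + 3.557 + 1.559 + 2.81 + 2.348 + 0.458) / 9 = 2.0567778
sigma = R_bar / d2 = 2.0567778 / 1.693 = 1.2148717
Cp = (USL - LSL)/(6*sigma) = (120.9 - 106.1)/(6*1.2148717) = 2.0304
Cpu = (120.9 - 109.46)/(3*1.2148717) = 3.1389
Cpl = (109.46 - 106.1)/(3*1.2148717) = 0.9219
Cpk = min(Cpu, Cpl) = 0.9219

0.9219


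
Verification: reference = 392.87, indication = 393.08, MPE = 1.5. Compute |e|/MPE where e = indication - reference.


e = indication - reference = 393.08 - 392.87 = 0.2100
|e| = 0.2100
ratio = |e| / MPE = 0.2100 / 1.5
ratio = 0.1400

0.1400


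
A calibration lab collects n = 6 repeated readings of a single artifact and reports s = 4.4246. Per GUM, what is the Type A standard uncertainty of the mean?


u_A = s / sqrt(n)
u_A = 4.4246 / sqrt(6)
u_A = 4.4246 / 2.4494897
u_A = 1.8063

1.8063


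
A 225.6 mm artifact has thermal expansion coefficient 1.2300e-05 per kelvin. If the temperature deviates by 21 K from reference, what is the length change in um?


dL = L * alpha * dT
= 225.6 * 1.2300e-05 * 21
= 0.0582725 mm
dL_um = 0.0582725 * 1000 = 58.2725 um

58.2725


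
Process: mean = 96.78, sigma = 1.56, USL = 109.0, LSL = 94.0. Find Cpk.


Cpu = (USL - mean) / (3*sigma) = (109.0 - 96.78) / (3*1.56) = 2.6111
Cpl = (mean - LSL) / (3*sigma) = (96.78 - 94.0) / (3*1.56) = 0.5940
Cpk = min(Cpu, Cpl) = 0.5940

0.5940


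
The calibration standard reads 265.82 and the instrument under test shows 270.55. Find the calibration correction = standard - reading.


Correction = standard - reading
= 265.82 - 270.55
= -4.7300

-4.7300


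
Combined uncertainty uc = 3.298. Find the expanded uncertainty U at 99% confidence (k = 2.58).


U = k * uc
U = 2.58 * 3.298
U = 8.5088

8.5088


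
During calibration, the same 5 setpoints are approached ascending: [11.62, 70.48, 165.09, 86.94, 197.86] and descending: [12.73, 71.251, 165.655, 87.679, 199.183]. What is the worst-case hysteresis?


|11.62 - 12.73| = 1.1100
|70.48 - 71.251| = 0.7710
|165.09 - 165.655| = 0.5650
|86.94 - 87.679| = 0.7390
|197.86 - 199.183| = 1.3230
hysteresis = max(diffs) = 1.3230

1.3230


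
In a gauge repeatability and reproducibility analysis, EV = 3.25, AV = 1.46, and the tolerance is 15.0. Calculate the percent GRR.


GRR = sqrt(EV^2 + AV^2) = sqrt(3.25^2 + 1.46^2) = 3.5628781
%GRR = GRR / tol * 100 = 3.5628781 / 15.0 * 100
%GRR = 23.7525

23.7525


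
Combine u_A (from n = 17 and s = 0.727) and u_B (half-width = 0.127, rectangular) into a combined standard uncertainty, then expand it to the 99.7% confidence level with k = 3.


u_A = s / sqrt(n) = 0.727 / sqrt(17) = 0.1763234
u_B = half_width / sqrt(3) = 0.127 / sqrt(3) = 0.073323484
uc = sqrt(u_A^2 + u_B^2) = sqrt(0.1763234^2 + 0.073323484^2) = 0.19096145
U = k * uc = 3 * 0.19096145
U = 0.5729

0.5729


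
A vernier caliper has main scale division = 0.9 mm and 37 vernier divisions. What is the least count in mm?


LC = MSD / n_div
= 0.9 / 37
= 0.0243

0.0243


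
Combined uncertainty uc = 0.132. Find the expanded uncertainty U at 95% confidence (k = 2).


U = k * uc
U = 2 * 0.132
U = 0.2640

0.2640


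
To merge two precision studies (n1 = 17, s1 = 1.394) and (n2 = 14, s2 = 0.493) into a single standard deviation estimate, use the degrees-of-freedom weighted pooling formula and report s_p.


s_p = sqrt(((n1-1)*s1^2 + (n2-1)*s2^2) / (n1+n2-2))
numerator = (17-1)*1.394^2 + (14-1)*0.493^2 = 31.091776 + 3.159637 = 34.251413
denominator = 17 + 14 - 2 = 29
s_p^2 = 34.251413 / 29 = 1.1810832
s_p = sqrt(1.1810832) = 1.0868

1.0868


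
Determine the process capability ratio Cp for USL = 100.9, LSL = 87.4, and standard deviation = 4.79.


Cp = (USL - LSL) / (6 * sigma)
= (100.9 - 87.4) / (6 * 4.79)
= 13.5000 / 28.7400
= 0.4697

0.4697


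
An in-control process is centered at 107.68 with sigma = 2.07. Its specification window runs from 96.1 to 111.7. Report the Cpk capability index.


Cpu = (USL - mean) / (3*sigma) = (111.7 - 107.68) / (3*2.07) = 0.6473
Cpl = (mean - LSL) / (3*sigma) = (107.68 - 96.1) / (3*2.07) = 1.8647
Cpk = min(Cpu, Cpl) = 0.6473

0.6473


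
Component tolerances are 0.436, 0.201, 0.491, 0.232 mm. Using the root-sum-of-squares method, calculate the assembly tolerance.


RSS = sqrt(0.436^2 + 0.201^2 + 0.491^2 + 0.232^2)
= sqrt(0.525402)
= 0.7248

0.7248


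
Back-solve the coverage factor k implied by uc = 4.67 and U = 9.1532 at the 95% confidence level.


k = U / uc
k = 9.1532 / 4.67
k = 1.96

1.96


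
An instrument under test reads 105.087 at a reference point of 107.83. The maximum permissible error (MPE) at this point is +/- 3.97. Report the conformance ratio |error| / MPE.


e = indication - reference = 105.087 - 107.83 = -2.7430
|e| = 2.7430
ratio = |e| / MPE = 2.7430 / 3.97
ratio = 0.6909

0.6909


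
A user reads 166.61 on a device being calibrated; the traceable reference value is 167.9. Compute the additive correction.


Correction = standard - reading
= 167.9 - 166.61
= 1.2900

1.2900


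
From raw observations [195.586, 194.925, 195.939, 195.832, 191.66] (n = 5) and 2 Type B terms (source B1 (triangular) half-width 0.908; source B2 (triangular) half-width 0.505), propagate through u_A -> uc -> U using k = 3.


mean = (195.586 + 194.925 + 195.939 + 195.832 + 191.66) / 5 = 194.7884
s = sqrt(sum((x - mean)^2)/(n-1)) = 1.7926721
u_A = s / sqrt(n) = 1.7926721 / sqrt(5) = 0.80170734
u_B1 = 0.908 / sqrt(6) = 0.37068945
u_B2 = 0.505 / sqrt(6) = 0.20616539
uc = sqrt(0.80170734^2 + 0.37068945^2 + 0.20616539^2) = 0.90700027
U = k * uc = 3 * 0.90700027
U = 2.7210

2.7210


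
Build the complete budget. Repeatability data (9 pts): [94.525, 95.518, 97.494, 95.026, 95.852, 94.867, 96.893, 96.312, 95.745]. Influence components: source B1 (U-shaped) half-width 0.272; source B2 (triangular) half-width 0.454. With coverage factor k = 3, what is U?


mean = (94.525 + 95.518 + 97.494 + 95.026 + 95.852 + 94.867 + 96.893 + 96.312 + 95.745) / 9 = 95.80355556
s = sqrt(sum((x - mean)^2)/(n-1)) = 0.96868198
u_A = s / sqrt(n) = 0.96868198 / sqrt(9) = 0.32289399
u_B1 = 0.272 / sqrt(2) = 0.19233304
u_B2 = 0.454 / sqrt(6) = 0.18534472
uc = sqrt(0.32289399^2 + 0.19233304^2 + 0.18534472^2) = 0.41905273
U = k * uc = 3 * 0.41905273
U = 1.2572

1.2572


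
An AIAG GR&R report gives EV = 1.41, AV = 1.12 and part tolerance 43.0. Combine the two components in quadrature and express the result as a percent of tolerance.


GRR = sqrt(EV^2 + AV^2) = sqrt(1.41^2 + 1.12^2) = 1.8006943
%GRR = GRR / tol * 100 = 1.8006943 / 43.0 * 100
%GRR = 4.1877

4.1877


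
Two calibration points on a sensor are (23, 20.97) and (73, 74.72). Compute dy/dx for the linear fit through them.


slope = (y2 - y1) / (x2 - x1)
= (74.72 - 20.97) / (73 - 23)
= 53.7500 / 50
= 1.0750

1.0750


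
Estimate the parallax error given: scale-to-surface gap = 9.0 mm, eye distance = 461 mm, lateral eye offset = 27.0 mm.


error = h * offset / d
= 9.0 * 27.0 / 461
= 0.5271

0.5271


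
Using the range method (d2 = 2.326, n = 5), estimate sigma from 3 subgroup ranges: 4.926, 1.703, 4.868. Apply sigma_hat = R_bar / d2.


R_bar = (4.926 + 1.703 + 4.868) / 3
R_bar = 11.497 / 3 = 3.8323333
sigma_hat = R_bar / d2 = 3.8323333 / 2.326 = 1.6476

1.6476


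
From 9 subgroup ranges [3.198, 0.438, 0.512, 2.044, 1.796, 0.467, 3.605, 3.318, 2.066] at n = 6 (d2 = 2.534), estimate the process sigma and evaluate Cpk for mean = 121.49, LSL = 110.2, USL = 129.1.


R_bar = (3.198 + 0.438 + 0.512 + 2.044 + 1.796 + 0.467 + 3.605 + 3.318 + 2.066) / 9 = 1.9382222
sigma = R_bar / d2 = 1.9382222 / 2.534 = 0.76488642
Cp = (USL - LSL)/(6*sigma) = (129.1 - 110.2)/(6*0.76488642) = 4.1183
Cpu = (129.1 - 121.49)/(3*0.76488642) = 3.3164
Cpl = (121.49 - 110.2)/(3*0.76488642) = 4.9201
Cpk = min(Cpu, Cpl) = 3.3164

3.3164


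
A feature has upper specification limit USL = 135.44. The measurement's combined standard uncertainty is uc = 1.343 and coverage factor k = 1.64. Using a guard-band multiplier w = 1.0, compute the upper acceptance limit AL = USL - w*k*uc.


U = k * uc = 1.64 * 1.343 = 2.20252
guard band g = w * U = 1.0 * 2.20252 = 2.20252
AL = USL - g = 135.44 - 2.20252
AL = 133.2375

133.2375


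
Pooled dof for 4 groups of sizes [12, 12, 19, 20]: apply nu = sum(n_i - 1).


nu = sum_i (n_i - 1)
nu = ((12 - 1) + (12 - 1) + (19 - 1) + (20 - 1))
nu = 11 + 11 + 18 + 19
nu = 59

59


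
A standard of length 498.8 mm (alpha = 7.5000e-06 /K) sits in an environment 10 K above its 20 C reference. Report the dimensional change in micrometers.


dL = L * alpha * dT
= 498.8 * 7.5000e-06 * 10
= 0.0374100 mm
dL_um = 0.0374100 * 1000 = 37.4100 um

37.4100


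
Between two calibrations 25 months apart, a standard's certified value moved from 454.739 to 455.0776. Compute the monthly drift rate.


rate = (v2 - v1) / months
= (455.0776 - 454.739) / 25
= 0.3386 / 25
= 0.0135

0.0135


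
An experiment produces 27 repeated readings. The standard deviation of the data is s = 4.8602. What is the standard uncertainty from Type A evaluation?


u_A = s / sqrt(n)
u_A = 4.8602 / sqrt(27)
u_A = 4.8602 / 5.1961524
u_A = 0.9353

0.9353


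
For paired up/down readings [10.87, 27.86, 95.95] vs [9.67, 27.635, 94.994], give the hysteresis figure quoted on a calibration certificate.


|10.87 - 9.67| = 1.2000
|27.86 - 27.635| = 0.2250
|95.95 - 94.994| = 0.9560
hysteresis = max(diffs) = 1.2000

1.2000


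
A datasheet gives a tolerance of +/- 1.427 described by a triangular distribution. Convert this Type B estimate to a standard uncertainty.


u_B = half_width / sqrt(6)
u_B = 1.427 / 2.4494897
u_B = 0.5826

0.5826


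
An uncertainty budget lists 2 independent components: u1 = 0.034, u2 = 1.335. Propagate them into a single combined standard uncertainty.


uc = sqrt(0.034^2 + 1.335^2)
uc = sqrt(1.783381)
uc = 1.3354

1.3354


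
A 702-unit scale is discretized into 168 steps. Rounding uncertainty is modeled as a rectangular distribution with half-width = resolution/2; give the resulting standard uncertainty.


resolution = range / divisions
resolution = 702 / 168 = 4.1785714
u_res = resolution / (2*sqrt(3))
u_res = 4.1785714 / 3.4641016
u_res = 1.2062

1.2062


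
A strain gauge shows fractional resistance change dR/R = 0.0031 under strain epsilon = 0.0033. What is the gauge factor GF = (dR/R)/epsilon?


GF = (dR/R) / epsilon
= 0.0031 / 0.0033
= 0.9394

0.9394


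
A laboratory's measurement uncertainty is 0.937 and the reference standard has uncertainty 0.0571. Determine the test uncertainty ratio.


TUR = u_lab / u_ref
= 0.937 / 0.0571
= 16.4098

16.4098


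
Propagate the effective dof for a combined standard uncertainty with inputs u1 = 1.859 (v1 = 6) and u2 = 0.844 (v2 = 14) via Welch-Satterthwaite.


uc = sqrt(u1^2 + u2^2) = sqrt(1.859^2 + 0.844^2) = 2.0416212
v_eff = uc^4 / (u1^4/v1 + u2^4/v2)
= 2.0416212^4 / (1.859^4/6 + 0.844^4/14)
= 17.374034 / 2.0267634
v_eff = 8.5723

8.5723


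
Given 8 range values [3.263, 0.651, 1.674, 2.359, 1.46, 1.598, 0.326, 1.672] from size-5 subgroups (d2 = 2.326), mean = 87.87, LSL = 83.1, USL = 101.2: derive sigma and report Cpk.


R_bar = (3.263 + 0.651 + 1.674 + 2.359 + 1.46 + 1.598 + 0.326 + 1.672) / 8 = 1.625375
sigma = R_bar / d2 = 1.625375 / 2.326 = 0.69878547
Cp = (USL - LSL)/(6*sigma) = (101.2 - 83.1)/(6*0.69878547) = 4.3170
Cpu = (101.2 - 87.87)/(3*0.69878547) = 6.3587
Cpl = (87.87 - 83.1)/(3*0.69878547) = 2.2754
Cpk = min(Cpu, Cpl) = 2.2754

2.2754


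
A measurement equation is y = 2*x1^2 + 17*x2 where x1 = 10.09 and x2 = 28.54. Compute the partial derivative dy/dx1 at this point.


y = 2*x1^2 + 17*x2
dy/dx1 = 2*2*x1
Evaluate at x1 = 10.09: c1 = 4 * 10.09
c1 = 40.3600

40.3600


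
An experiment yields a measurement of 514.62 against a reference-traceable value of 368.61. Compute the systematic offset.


Systematic error = measured - true
= 514.62 - 368.61
= 146.0100

146.0100


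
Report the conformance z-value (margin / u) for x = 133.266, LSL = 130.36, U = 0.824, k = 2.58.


u = U / k = 0.824 / 2.58 = 0.31937984
margin = |LSL - x| = |130.36 - 133.266| = 2.906
z = margin / u = 2.906 / 0.31937984
z = 9.0989

9.0989


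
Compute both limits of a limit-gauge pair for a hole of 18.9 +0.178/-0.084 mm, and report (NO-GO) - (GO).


GO = nominal - lower_tol (smallest hole = maximum material condition)
GO = 18.9 - 0.084 = 18.816
NO-GO = nominal + upper_tol (largest hole = least material condition)
NO-GO = 18.9 + 0.178 = 19.078
spread = NO-GO - GO = 19.078 - 18.816 = 0.2620

0.2620


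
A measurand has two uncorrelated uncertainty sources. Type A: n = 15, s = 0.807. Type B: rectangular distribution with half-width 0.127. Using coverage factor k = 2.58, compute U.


u_A = s / sqrt(n) = 0.807 / sqrt(15) = 0.2083665
u_B = half_width / sqrt(3) = 0.127 / sqrt(3) = 0.073323484
uc = sqrt(u_A^2 + u_B^2) = sqrt(0.2083665^2 + 0.073323484^2) = 0.22089122
U = k * uc = 2.58 * 0.22089122
U = 0.5699

0.5699


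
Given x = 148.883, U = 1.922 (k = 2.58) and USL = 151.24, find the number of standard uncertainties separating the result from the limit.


u = U / k = 1.922 / 2.58 = 0.74496124
margin = |USL - x| = |151.24 - 148.883| = 2.357
z = margin / u = 2.357 / 0.74496124
z = 3.1639

3.1639


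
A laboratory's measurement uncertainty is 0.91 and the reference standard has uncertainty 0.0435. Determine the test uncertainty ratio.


TUR = u_lab / u_ref
= 0.91 / 0.0435
= 20.9195

20.9195


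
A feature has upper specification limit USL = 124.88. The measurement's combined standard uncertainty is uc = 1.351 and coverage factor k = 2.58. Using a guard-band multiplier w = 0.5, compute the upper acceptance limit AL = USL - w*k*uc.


U = k * uc = 2.58 * 1.351 = 3.48558
guard band g = w * U = 0.5 * 3.48558 = 1.74279
AL = USL - g = 124.88 - 1.74279
AL = 123.1372

123.1372


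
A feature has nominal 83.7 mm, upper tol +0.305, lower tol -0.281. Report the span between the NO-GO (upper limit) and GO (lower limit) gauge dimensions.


GO = nominal - lower_tol (smallest hole = maximum material condition)
GO = 83.7 - 0.281 = 83.419
NO-GO = nominal + upper_tol (largest hole = least material condition)
NO-GO = 83.7 + 0.305 = 84.005
spread = NO-GO - GO = 84.005 - 83.419 = 0.5860

0.5860


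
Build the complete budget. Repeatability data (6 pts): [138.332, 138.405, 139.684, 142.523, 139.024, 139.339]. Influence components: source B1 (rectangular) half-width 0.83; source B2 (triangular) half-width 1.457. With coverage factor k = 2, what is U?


mean = (138.332 + 138.405 + 139.684 + 142.523 + 139.024 + 139.339) / 6 = 139.5511667
s = sqrt(sum((x - mean)^2)/(n-1)) = 1.5474122
u_A = s / sqrt(n) = 1.5474122 / sqrt(6) = 0.63172839
u_B1 = 0.83 / sqrt(3) = 0.47920072
u_B2 = 1.457 / sqrt(6) = 0.59481776
uc = sqrt(0.63172839^2 + 0.47920072^2 + 0.59481776^2) = 0.99122261
U = k * uc = 2 * 0.99122261
U = 1.9824

1.9824


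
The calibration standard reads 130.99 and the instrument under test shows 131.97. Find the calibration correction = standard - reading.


Correction = standard - reading
= 130.99 - 131.97
= -0.9800

-0.9800


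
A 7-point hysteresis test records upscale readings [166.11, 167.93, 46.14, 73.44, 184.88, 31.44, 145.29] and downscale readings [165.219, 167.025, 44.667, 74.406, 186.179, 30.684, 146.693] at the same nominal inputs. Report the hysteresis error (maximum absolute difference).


|166.11 - 165.219| = 0.8910
|167.93 - 167.025| = 0.9050
|46.14 - 44.667| = 1.4730
|73.44 - 74.406| = 0.9660
|184.88 - 186.179| = 1.2990
|31.44 - 30.684| = 0.7560
|145.29 - 146.693| = 1.4030
hysteresis = max(diffs) = 1.4730

1.4730


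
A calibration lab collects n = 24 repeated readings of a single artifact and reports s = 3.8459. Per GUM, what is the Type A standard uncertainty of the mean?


u_A = s / sqrt(n)
u_A = 3.8459 / sqrt(24)
u_A = 3.8459 / 4.8989795
u_A = 0.7850

0.7850


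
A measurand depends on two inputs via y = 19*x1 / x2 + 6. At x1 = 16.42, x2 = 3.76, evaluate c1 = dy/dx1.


y = 19*x1 / x2 + 6
dy/dx1 = 19/x2
Evaluate at x2 = 3.76: c1 = 19 / 3.76
c1 = 5.0532

5.0532


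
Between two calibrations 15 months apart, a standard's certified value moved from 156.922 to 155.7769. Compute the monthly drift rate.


rate = (v2 - v1) / months
= (155.7769 - 156.922) / 15
= -1.1451 / 15
= -0.0763

-0.0763


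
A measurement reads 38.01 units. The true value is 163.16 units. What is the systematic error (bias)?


Systematic error = measured - true
= 38.01 - 163.16
= -125.1500

-125.1500


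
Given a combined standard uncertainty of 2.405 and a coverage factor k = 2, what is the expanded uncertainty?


U = k * uc
U = 2 * 2.405
U = 4.8100

4.8100


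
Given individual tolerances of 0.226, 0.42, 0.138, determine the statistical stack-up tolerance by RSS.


RSS = sqrt(0.226^2 + 0.42^2 + 0.138^2)
= sqrt(0.24652)
= 0.4965

0.4965


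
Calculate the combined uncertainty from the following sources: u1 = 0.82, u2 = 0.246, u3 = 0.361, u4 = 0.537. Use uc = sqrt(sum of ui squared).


uc = sqrt(0.82^2 + 0.246^2 + 0.361^2 + 0.537^2)
uc = sqrt(1.151606)
uc = 1.0731

1.0731


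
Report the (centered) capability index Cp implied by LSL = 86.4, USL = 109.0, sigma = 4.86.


Cp = (USL - LSL) / (6 * sigma)
= (109.0 - 86.4) / (6 * 4.86)
= 22.6000 / 29.1600
= 0.7750

0.7750


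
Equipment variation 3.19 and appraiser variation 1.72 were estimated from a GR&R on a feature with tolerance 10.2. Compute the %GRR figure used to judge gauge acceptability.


GRR = sqrt(EV^2 + AV^2) = sqrt(3.19^2 + 1.72^2) = 3.6241551
%GRR = GRR / tol * 100 = 3.6241551 / 10.2 * 100
%GRR = 35.5309

35.5309


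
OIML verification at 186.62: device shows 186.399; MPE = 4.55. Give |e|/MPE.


e = indication - reference = 186.399 - 186.62 = -0.2210
|e| = 0.2210
ratio = |e| / MPE = 0.2210 / 4.55
ratio = 0.0486

0.0486


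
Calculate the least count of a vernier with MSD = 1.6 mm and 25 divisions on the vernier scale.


LC = MSD / n_div
= 1.6 / 25
= 0.0640

0.0640


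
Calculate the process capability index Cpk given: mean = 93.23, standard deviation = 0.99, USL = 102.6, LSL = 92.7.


Cpu = (USL - mean) / (3*sigma) = (102.6 - 93.23) / (3*0.99) = 3.1549
Cpl = (mean - LSL) / (3*sigma) = (93.23 - 92.7) / (3*0.99) = 0.1785
Cpk = min(Cpu, Cpl) = 0.1785

0.1785


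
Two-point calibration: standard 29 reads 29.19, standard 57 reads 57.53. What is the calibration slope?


slope = (y2 - y1) / (x2 - x1)
= (57.53 - 29.19) / (57 - 29)
= 28.3400 / 28
= 1.0121

1.0121


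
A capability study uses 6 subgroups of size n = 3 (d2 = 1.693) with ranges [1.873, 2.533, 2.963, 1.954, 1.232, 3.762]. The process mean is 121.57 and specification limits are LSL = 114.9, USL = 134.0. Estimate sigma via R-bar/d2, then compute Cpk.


R_bar = (1.873 + 2.533 + 2.963 + 1.954 + 1.232 + 3.762) / 6 = 2.3861667
sigma = R_bar / d2 = 2.3861667 / 1.693 = 1.409431
Cp = (USL - LSL)/(6*sigma) = (134.0 - 114.9)/(6*1.409431) = 2.2586
Cpu = (134.0 - 121.57)/(3*1.409431) = 2.9397
Cpl = (121.57 - 114.9)/(3*1.409431) = 1.5775
Cpk = min(Cpu, Cpl) = 1.5775

1.5775


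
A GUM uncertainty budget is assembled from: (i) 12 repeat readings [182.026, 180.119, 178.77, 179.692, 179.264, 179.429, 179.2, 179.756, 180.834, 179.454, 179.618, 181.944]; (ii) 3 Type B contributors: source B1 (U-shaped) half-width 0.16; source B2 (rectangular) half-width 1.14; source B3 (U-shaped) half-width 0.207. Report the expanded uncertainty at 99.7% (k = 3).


mean = (182.026 + 180.119 + 178.77 + 179.692 + 179.264 + 179.429 + 179.2 + 179.756 + 180.834 + 179.454 + 179.618 + 181.944) / 12 = 180.0088333
s = sqrt(sum((x - mean)^2)/(n-1)) = 1.0536374
u_A = s / sqrt(n) = 1.0536374 / sqrt(12) = 0.30415892
u_B1 = 0.16 / sqrt(2) = 0.11313708
u_B2 = 1.14 / sqrt(3) = 0.65817931
u_B3 = 0.207 / sqrt(2) = 0.1463711
uc = sqrt(0.30415892^2 + 0.11313708^2 + 0.65817931^2 + 0.1463711^2) = 0.74828948
U = k * uc = 3 * 0.74828948
U = 2.2449

2.2449


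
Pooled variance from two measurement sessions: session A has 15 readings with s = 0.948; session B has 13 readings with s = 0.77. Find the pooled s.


s_p = sqrt(((n1-1)*s1^2 + (n2-1)*s2^2) / (n1+n2-2))
numerator = (15-1)*0.948^2 + (13-1)*0.77^2 = 12.581856 + 7.1148 = 19.696656
denominator = 15 + 13 - 2 = 26
s_p^2 = 19.696656 / 26 = 0.75756369
s_p = sqrt(0.75756369) = 0.8704

0.8704


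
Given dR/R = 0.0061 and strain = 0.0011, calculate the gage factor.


GF = (dR/R) / epsilon
= 0.0061 / 0.0011
= 5.5455

5.5455


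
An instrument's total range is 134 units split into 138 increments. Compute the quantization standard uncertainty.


resolution = range / divisions
resolution = 134 / 138 = 0.97101449
u_res = resolution / (2*sqrt(3))
u_res = 0.97101449 / 3.4641016
u_res = 0.2803

0.2803


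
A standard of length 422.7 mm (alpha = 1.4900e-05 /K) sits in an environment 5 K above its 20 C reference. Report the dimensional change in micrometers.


dL = L * alpha * dT
= 422.7 * 1.4900e-05 * 5
= 0.0314911 mm
dL_um = 0.0314911 * 1000 = 31.4911 um

31.4911


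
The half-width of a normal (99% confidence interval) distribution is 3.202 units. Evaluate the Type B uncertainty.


u_B = half_width / 2.576
u_B = 3.202 / 2.576
u_B = 1.2430

1.2430


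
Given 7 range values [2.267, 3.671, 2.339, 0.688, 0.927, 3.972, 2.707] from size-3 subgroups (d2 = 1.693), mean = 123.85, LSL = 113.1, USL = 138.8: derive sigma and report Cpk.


R_bar = (2.267 + 3.671 + 2.339 + 0.688 + 0.927 + 3.972 + 2.707) / 7 = 2.3672857
sigma = R_bar / d2 = 2.3672857 / 1.693 = 1.3982786
Cp = (USL - LSL)/(6*sigma) = (138.8 - 113.1)/(6*1.3982786) = 3.0633
Cpu = (138.8 - 123.85)/(3*1.3982786) = 3.5639
Cpl = (123.85 - 113.1)/(3*1.3982786) = 2.5627
Cpk = min(Cpu, Cpl) = 2.5627

2.5627


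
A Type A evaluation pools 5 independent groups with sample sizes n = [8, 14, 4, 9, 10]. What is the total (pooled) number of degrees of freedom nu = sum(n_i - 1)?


nu = sum_i (n_i - 1)
nu = ((8 - 1) + (14 - 1) + (4 - 1) + (9 - 1) + (10 - 1))
nu = 7 + 13 + 3 + 8 + 9
nu = 40

40


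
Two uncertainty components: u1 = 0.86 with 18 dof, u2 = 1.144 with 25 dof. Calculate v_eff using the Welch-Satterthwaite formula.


uc = sqrt(u1^2 + u2^2) = sqrt(0.86^2 + 1.144^2) = 1.4312009
v_eff = uc^4 / (u1^4/v1 + u2^4/v2)
= 1.4312009^4 / (0.86^4/18 + 1.144^4/25)
= 4.1956804 / 0.098900939
v_eff = 42.4231

42.4231


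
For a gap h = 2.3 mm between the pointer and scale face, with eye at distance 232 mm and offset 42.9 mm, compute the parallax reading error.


error = h * offset / d
= 2.3 * 42.9 / 232
= 0.4253

0.4253


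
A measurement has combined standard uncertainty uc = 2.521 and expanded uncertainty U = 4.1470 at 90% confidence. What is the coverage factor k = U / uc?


k = U / uc
k = 4.1470 / 2.521
k = 1.645

1.645


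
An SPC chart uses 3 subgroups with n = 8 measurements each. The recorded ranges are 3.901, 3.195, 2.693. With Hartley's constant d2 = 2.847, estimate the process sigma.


R_bar = (3.901 + 3.195 + 2.693) / 3
R_bar = 9.789 / 3 = 3.263
sigma_hat = R_bar / d2 = 3.263 / 2.847 = 1.1461

1.1461


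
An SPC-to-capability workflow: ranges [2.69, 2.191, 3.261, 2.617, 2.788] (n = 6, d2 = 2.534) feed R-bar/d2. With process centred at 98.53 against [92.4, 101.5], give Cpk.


R_bar = (2.69 + 2.191 + 3.261 + 2.617 + 2.788) / 5 = 2.7094
sigma = R_bar / d2 = 2.7094 / 2.534 = 1.0692186
Cp = (USL - LSL)/(6*sigma) = (101.5 - 92.4)/(6*1.0692186) = 1.4185
Cpu = (101.5 - 98.53)/(3*1.0692186) = 0.9259
Cpl = (98.53 - 92.4)/(3*1.0692186) = 1.9111
Cpk = min(Cpu, Cpl) = 0.9259

0.9259


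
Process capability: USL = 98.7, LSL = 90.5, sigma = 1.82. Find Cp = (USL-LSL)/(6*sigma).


Cp = (USL - LSL) / (6 * sigma)
= (98.7 - 90.5) / (6 * 1.82)
= 8.2000 / 10.9200
= 0.7509

0.7509


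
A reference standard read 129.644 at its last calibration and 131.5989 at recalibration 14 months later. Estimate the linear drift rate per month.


rate = (v2 - v1) / months
= (131.5989 - 129.644) / 14
= 1.9549 / 14
= 0.1396

0.1396


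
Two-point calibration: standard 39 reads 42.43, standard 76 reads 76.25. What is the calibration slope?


slope = (y2 - y1) / (x2 - x1)
= (76.25 - 42.43) / (76 - 39)
= 33.8200 / 37
= 0.9141

0.9141


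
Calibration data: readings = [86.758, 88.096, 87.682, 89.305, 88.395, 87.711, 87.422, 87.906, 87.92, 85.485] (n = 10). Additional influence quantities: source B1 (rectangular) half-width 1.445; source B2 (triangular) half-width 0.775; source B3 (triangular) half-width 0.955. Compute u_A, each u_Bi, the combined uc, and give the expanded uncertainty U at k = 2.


mean = (86.758 + 88.096 + 87.682 + 89.305 + 88.395 + 87.711 + 87.422 + 87.906 + 87.92 + 85.485) / 10 = 87.668
s = sqrt(sum((x - mean)^2)/(n-1)) = 1.0092781
u_A = s / sqrt(n) = 1.0092781 / sqrt(10) = 0.31916176
u_B1 = 1.445 / sqrt(3) = 0.83427114
u_B2 = 0.775 / sqrt(6) = 0.31639243
u_B3 = 0.955 / sqrt(6) = 0.38987712
uc = sqrt(0.31916176^2 + 0.83427114^2 + 0.31639243^2 + 0.38987712^2) = 1.0246858
U = k * uc = 2 * 1.0246858
U = 2.0494

2.0494


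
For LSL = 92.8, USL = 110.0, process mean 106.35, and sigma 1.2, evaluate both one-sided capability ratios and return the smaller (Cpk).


Cpu = (USL - mean) / (3*sigma) = (110.0 - 106.35) / (3*1.2) = 1.0139
Cpl = (mean - LSL) / (3*sigma) = (106.35 - 92.8) / (3*1.2) = 3.7639
Cpk = min(Cpu, Cpl) = 1.0139

1.0139


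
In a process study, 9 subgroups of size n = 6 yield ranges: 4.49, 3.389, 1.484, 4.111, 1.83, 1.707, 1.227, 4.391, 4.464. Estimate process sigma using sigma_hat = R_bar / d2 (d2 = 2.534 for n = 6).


R_bar = (4.49 + 3.389 + 1.484 + 4.111 + 1.83 + 1.707 + 1.227 + 4.391 + 4.464) / 9
R_bar = 27.093 / 9 = 3.0103333
sigma_hat = R_bar / d2 = 3.0103333 / 2.534 = 1.1880

1.1880


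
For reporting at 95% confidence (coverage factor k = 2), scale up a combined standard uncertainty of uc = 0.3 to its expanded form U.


U = k * uc
U = 2 * 0.3
U = 0.6000

0.6000


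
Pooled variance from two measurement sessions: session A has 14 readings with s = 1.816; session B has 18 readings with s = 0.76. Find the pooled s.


s_p = sqrt(((n1-1)*s1^2 + (n2-1)*s2^2) / (n1+n2-2))
numerator = (14-1)*1.816^2 + (18-1)*0.76^2 = 42.872128 + 9.8192 = 52.691328
denominator = 14 + 18 - 2 = 30
s_p^2 = 52.691328 / 30 = 1.7563776
s_p = sqrt(1.7563776) = 1.3253

1.3253


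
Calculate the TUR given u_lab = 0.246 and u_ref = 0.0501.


TUR = u_lab / u_ref
= 0.246 / 0.0501
= 4.9102

4.9102


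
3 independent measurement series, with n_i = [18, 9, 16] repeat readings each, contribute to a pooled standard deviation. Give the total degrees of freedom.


nu = sum_i (n_i - 1)
nu = ((18 - 1) + (9 - 1) + (16 - 1))
nu = 17 + 8 + 15
nu = 40

40


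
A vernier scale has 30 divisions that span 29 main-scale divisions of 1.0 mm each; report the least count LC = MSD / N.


LC = MSD / n_div
= 1.0 / 30
= 0.0333

0.0333


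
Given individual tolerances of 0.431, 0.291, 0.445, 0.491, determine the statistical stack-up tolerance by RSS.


RSS = sqrt(0.431^2 + 0.291^2 + 0.445^2 + 0.491^2)
= sqrt(0.709548)
= 0.8423

0.8423


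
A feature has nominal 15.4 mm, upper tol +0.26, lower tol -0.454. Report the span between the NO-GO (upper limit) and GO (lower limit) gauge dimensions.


GO = nominal - lower_tol (smallest hole = maximum material condition)
GO = 15.4 - 0.454 = 14.946
NO-GO = nominal + upper_tol (largest hole = least material condition)
NO-GO = 15.4 + 0.26 = 15.66
spread = NO-GO - GO = 15.66 - 14.946 = 0.7140

0.7140


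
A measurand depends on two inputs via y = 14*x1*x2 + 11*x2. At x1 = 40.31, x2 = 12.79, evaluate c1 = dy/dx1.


y = 14*x1*x2 + 11*x2
dy/dx1 = 14*x2
Evaluate at x2 = 12.79: c1 = 14 * 12.79
c1 = 179.0600

179.0600


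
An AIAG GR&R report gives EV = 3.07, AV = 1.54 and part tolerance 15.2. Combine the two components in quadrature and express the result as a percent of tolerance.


GRR = sqrt(EV^2 + AV^2) = sqrt(3.07^2 + 1.54^2) = 3.4346033
%GRR = GRR / tol * 100 = 3.4346033 / 15.2 * 100
%GRR = 22.5961

22.5961
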